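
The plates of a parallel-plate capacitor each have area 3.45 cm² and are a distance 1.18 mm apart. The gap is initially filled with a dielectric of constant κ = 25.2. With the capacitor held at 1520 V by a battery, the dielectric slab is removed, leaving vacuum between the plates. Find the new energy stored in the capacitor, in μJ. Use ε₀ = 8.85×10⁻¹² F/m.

A = 3.45 cm² = 3.45×10⁻⁴ m².
Initially C₁ = κε₀A/d = 25.2 × 8.85×10⁻¹² × 3.45×10⁻⁴ / 1.18×10⁻³ = 6.52×10⁻¹¹ F.
U₁ = 7.53×10⁻⁵ J.
Battery connected ⇒ V is held fixed. C₂ = 0.0397 C₁ and U = ½CV², so U₂/U₁ = C₂/C₁ = 0.0397.
U₂ = 0.0397 × 7.53×10⁻⁵ = 2.99×10⁻⁶ J.

2.99 μJ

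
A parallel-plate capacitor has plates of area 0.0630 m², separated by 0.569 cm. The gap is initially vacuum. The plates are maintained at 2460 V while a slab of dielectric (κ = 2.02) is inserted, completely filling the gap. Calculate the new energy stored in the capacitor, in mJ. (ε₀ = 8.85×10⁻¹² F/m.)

U ≈ 0.599 mJ

Initially C₁ = ε₀A/d = 8.85×10⁻¹² × 6.30×10⁻² / 5.69×10⁻³ = 9.80×10⁻¹¹ F.
U₁ = 2.96×10⁻⁴ J.
Battery connected ⇒ V is held fixed. C₂ = 2.02 C₁ and U = ½CV², so U₂/U₁ = C₂/C₁ = 2.02.
U₂ = 2.02 × 2.96×10⁻⁴ = 5.99×10⁻⁴ J.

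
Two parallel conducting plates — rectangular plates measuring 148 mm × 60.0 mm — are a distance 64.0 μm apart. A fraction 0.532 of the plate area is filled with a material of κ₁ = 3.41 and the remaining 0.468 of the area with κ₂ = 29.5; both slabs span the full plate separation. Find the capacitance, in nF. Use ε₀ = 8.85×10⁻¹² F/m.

A = 148 × 60.0 mm² = 8.88×10⁻³ m².
Side-by-side slabs ⇒ two capacitors in parallel, each spanning the full gap.
C₁ = κ₁ε₀A₁/d = 3.41 × 8.85×10⁻¹² × 4.72×10⁻³ / 6.40×10⁻⁵ = 2.23×10⁻⁹ F.
C₂ = κ₂ε₀A₂/d = 29.5 × 8.85×10⁻¹² × 4.16×10⁻³ / 6.40×10⁻⁵ = 1.70×10⁻⁸ F.
C = C₁ + C₂ = 1.92×10⁻⁸ F.

19.2 nF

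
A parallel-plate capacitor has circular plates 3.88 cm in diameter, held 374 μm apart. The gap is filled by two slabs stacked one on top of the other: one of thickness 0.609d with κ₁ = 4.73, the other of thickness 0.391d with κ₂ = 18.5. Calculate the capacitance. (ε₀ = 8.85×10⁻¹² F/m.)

A = π(3.88/2 cm)² = 1.18×10⁻³ m².
Stacked slabs ⇒ two capacitors in series, each with the full plate area.
C₁ = κ₁ε₀A/d₁ = 4.73 × 8.85×10⁻¹² × 1.18×10⁻³ / 2.28×10⁻⁴ = 2.17×10⁻¹⁰ F.
C₂ = κ₂ε₀A/d₂ = 18.5 × 8.85×10⁻¹² × 1.18×10⁻³ / 1.46×10⁻⁴ = 1.32×10⁻⁹ F.
C = (1/C₁ + 1/C₂)⁻¹ = 1.87×10⁻¹⁰ F.

C ≈ 187 pF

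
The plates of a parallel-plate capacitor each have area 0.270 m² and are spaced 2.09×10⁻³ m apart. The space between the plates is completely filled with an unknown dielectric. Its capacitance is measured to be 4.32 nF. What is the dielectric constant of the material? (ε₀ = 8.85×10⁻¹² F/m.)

κ = Cd/(ε₀A) = 4.32×10⁻⁹ × 2.09×10⁻³ / (8.85×10⁻¹² × 0.270) = 3.78.

κ ≈ 3.78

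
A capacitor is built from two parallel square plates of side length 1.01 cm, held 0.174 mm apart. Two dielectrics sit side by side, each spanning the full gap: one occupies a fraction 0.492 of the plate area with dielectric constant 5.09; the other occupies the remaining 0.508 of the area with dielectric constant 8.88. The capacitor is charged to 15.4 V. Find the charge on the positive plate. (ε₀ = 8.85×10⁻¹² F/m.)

0.561 nC

A = (1.01 cm)² = 1.02×10⁻⁴ m².
Side-by-side slabs ⇒ two capacitors in parallel, each spanning the full gap.
C₁ = κ₁ε₀A₁/d = 5.09 × 8.85×10⁻¹² × 5.02×10⁻⁵ / 1.74×10⁻⁴ = 1.30×10⁻¹¹ F.
C₂ = κ₂ε₀A₂/d = 8.88 × 8.85×10⁻¹² × 5.18×10⁻⁵ / 1.74×10⁻⁴ = 2.34×10⁻¹¹ F.
C = C₁ + C₂ = 3.64×10⁻¹¹ F.
Q = CV = 3.64×10⁻¹¹ × 15.4 = 5.61×10⁻¹⁰ C.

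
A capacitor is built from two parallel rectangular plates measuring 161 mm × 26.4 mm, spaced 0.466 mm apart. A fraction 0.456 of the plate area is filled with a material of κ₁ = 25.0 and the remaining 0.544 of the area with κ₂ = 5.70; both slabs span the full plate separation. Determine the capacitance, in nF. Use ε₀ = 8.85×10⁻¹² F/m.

A = 161 × 26.4 mm² = 4.25×10⁻³ m².
Side-by-side slabs ⇒ two capacitors in parallel, each spanning the full gap.
C₁ = κ₁ε₀A₁/d = 25.0 × 8.85×10⁻¹² × 1.94×10⁻³ / 4.66×10⁻⁴ = 9.20×10⁻¹⁰ F.
C₂ = κ₂ε₀A₂/d = 5.70 × 8.85×10⁻¹² × 2.31×10⁻³ / 4.66×10⁻⁴ = 2.50×10⁻¹⁰ F.
C = C₁ + C₂ = 1.17×10⁻⁹ F.

C ≈ 1.17 nF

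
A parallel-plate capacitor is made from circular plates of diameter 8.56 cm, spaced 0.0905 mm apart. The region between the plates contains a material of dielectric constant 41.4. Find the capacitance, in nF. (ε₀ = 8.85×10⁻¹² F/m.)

A = π(8.56/2 cm)² = 5.75×10⁻³ m².
C = κε₀A/d = 41.4 × 8.85×10⁻¹² × 5.75×10⁻³ / 9.05×10⁻⁵ = 2.33×10⁻⁸ F.

C ≈ 23.3 nF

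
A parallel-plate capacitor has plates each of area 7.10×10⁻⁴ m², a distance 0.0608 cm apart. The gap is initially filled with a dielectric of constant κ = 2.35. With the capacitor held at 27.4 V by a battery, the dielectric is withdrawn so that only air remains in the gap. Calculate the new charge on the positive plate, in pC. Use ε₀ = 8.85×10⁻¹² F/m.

Q ≈ 283 pC

Initially C₁ = κε₀A/d = 2.35 × 8.85×10⁻¹² × 7.10×10⁻⁴ / 6.08×10⁻⁴ = 2.43×10⁻¹¹ F.
Q₁ = 6.65×10⁻¹⁰ C.
Battery connected ⇒ V is held fixed. C₂ = 0.426 C₁ and Q = CV, so Q₂/Q₁ = C₂/C₁ = 0.426.
Q₂ = 0.426 × 6.65×10⁻¹⁰ = 2.83×10⁻¹⁰ C.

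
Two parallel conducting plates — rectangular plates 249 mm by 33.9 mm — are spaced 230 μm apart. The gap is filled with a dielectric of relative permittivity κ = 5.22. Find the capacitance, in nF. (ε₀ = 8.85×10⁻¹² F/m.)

A = 249 × 33.9 mm² = 8.44×10⁻³ m².
C = κε₀A/d = 5.22 × 8.85×10⁻¹² × 8.44×10⁻³ / 2.30×10⁻⁴ = 1.70×10⁻⁹ F.

C ≈ 1.70 nF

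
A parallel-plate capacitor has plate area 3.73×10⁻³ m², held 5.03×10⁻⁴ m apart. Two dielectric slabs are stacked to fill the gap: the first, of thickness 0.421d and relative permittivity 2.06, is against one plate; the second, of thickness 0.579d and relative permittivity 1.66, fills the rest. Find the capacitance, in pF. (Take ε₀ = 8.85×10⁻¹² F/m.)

Stacked slabs ⇒ two capacitors in series, each with the full plate area.
C₁ = κ₁ε₀A/d₁ = 2.06 × 8.85×10⁻¹² × 3.73×10⁻³ / 2.12×10⁻⁴ = 3.21×10⁻¹⁰ F.
C₂ = κ₂ε₀A/d₂ = 1.66 × 8.85×10⁻¹² × 3.73×10⁻³ / 2.91×10⁻⁴ = 1.88×10⁻¹⁰ F.
C = (1/C₁ + 1/C₂)⁻¹ = 1.19×10⁻¹⁰ F.

C ≈ 119 pF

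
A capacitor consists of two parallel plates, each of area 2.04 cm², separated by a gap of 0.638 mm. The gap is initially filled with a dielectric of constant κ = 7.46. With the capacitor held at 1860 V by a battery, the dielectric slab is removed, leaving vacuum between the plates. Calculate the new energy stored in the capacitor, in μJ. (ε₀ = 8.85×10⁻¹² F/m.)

A = 2.04 cm² = 2.04×10⁻⁴ m².
Initially C₁ = κε₀A/d = 7.46 × 8.85×10⁻¹² × 2.04×10⁻⁴ / 6.38×10⁻⁴ = 2.11×10⁻¹¹ F.
U₁ = 3.65×10⁻⁵ J.
Battery connected ⇒ V is held fixed. C₂ = 0.134 C₁ and U = ½CV², so U₂/U₁ = C₂/C₁ = 0.134.
U₂ = 0.134 × 3.65×10⁻⁵ = 4.89×10⁻⁶ J.

U ≈ 4.89 μJ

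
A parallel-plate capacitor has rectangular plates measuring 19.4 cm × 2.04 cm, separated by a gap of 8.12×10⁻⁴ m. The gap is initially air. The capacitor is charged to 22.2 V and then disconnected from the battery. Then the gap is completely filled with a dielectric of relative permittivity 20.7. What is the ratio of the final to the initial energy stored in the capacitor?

Isolated ⇒ Q is held fixed.
C₂ = 20.7 C₁ and U = Q²/(2C), so U₂/U₁ = C₁/C₂ = 0.0483.

0.0483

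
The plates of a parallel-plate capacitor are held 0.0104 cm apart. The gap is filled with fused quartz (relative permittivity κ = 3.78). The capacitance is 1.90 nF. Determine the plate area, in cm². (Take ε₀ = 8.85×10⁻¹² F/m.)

A ≈ 59.1 cm²

A = Cd/(κε₀) = 1.90×10⁻⁹ × 1.04×10⁻⁴ / (3.78 × 8.85×10⁻¹²) = 5.91×10⁻³ m².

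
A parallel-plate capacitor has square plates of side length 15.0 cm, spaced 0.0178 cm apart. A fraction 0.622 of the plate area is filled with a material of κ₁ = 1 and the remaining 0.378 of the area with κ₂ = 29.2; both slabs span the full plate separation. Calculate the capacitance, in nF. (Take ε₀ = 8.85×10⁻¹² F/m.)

A = (15.0 cm)² = 2.25×10⁻² m².
Side-by-side slabs ⇒ two capacitors in parallel, each spanning the full gap.
C₁ = κ₁ε₀A₁/d = 1.00 × 8.85×10⁻¹² × 1.40×10⁻² / 1.78×10⁻⁴ = 6.96×10⁻¹⁰ F.
C₂ = κ₂ε₀A₂/d = 29.2 × 8.85×10⁻¹² × 8.51×10⁻³ / 1.78×10⁻⁴ = 1.23×10⁻⁸ F.
C = C₁ + C₂ = 1.30×10⁻⁸ F.

C ≈ 13.0 nF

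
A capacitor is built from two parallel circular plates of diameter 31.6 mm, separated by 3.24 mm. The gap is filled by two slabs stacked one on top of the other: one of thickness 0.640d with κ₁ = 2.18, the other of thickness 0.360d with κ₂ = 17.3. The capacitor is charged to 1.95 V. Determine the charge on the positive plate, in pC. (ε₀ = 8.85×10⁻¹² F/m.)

A = π(31.6/2 mm)² = 7.84×10⁻⁴ m².
Stacked slabs ⇒ two capacitors in series, each with the full plate area.
C₁ = κ₁ε₀A/d₁ = 2.18 × 8.85×10⁻¹² × 7.84×10⁻⁴ / 2.07×10⁻³ = 7.30×10⁻¹² F.
C₂ = κ₂ε₀A/d₂ = 17.3 × 8.85×10⁻¹² × 7.84×10⁻⁴ / 1.17×10⁻³ = 1.03×10⁻¹⁰ F.
C = (1/C₁ + 1/C₂)⁻¹ = 6.81×10⁻¹² F.
Q = CV = 6.81×10⁻¹² × 1.95 = 1.33×10⁻¹¹ C.

Q ≈ 13.3 pC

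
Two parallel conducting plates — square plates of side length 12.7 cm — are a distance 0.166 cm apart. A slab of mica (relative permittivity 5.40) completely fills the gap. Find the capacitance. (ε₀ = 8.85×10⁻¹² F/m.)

A = (12.7 cm)² = 1.61×10⁻² m².
C = κε₀A/d = 5.40 × 8.85×10⁻¹² × 1.61×10⁻² / 1.66×10⁻³ = 4.64×10⁻¹⁰ F.

C ≈ 464 pF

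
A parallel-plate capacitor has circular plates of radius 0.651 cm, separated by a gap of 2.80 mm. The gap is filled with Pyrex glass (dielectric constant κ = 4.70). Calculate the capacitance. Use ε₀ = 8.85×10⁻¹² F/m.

1.98 pF

A = π(0.651 cm)² = 1.33×10⁻⁴ m².
C = κε₀A/d = 4.70 × 8.85×10⁻¹² × 1.33×10⁻⁴ / 2.80×10⁻³ = 1.98×10⁻¹² F.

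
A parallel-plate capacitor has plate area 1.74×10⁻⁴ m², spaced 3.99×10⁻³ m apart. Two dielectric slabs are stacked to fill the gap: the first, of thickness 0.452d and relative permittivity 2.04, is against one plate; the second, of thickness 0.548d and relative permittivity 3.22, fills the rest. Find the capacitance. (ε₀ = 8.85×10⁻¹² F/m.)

Stacked slabs ⇒ two capacitors in series, each with the full plate area.
C₁ = κ₁ε₀A/d₁ = 2.04 × 8.85×10⁻¹² × 1.74×10⁻⁴ / 1.80×10⁻³ = 1.74×10⁻¹² F.
C₂ = κ₂ε₀A/d₂ = 3.22 × 8.85×10⁻¹² × 1.74×10⁻⁴ / 2.19×10⁻³ = 2.27×10⁻¹² F.
C = (1/C₁ + 1/C₂)⁻¹ = 9.85×10⁻¹³ F.

0.985 pF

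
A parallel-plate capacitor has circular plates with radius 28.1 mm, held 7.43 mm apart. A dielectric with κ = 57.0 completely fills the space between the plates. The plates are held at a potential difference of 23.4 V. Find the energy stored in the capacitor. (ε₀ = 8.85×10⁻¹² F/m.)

A = π(28.1 mm)² = 2.48×10⁻³ m².
C = κε₀A/d = 57.0 × 8.85×10⁻¹² × 2.48×10⁻³ / 7.43×10⁻³ = 1.68×10⁻¹⁰ F.
U = ½CV² = ½ × 1.68×10⁻¹⁰ × (23.4)² = 4.61×10⁻⁸ J.

46.1 nJ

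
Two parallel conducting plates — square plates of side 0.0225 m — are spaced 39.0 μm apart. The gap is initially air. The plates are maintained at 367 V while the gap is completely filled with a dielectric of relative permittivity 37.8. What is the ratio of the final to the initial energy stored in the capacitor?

Battery connected ⇒ V is held fixed.
C₂ = 37.8 C₁ and U = ½CV², so U₂/U₁ = C₂/C₁ = 37.8.

37.8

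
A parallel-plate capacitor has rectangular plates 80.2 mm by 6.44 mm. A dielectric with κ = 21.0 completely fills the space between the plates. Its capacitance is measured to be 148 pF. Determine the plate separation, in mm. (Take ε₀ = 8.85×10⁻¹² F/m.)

A = 80.2 × 6.44 mm² = 5.16×10⁻⁴ m².
d = κε₀A/C = 21.0 × 8.85×10⁻¹² × 5.16×10⁻⁴ / 1.48×10⁻¹⁰ = 6.49×10⁻⁴ m.

0.649 mm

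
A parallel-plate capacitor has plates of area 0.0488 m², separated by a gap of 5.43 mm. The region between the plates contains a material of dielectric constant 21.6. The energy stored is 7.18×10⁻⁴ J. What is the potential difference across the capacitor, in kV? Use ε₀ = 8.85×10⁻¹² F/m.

0.914 kV

C = κε₀A/d = 21.6 × 8.85×10⁻¹² × 4.88×10⁻² / 5.43×10⁻³ = 1.72×10⁻⁹ F.
V = √(2U/C) = √(2 × 7.18×10⁻⁴ / 1.72×10⁻⁹) = 9.14×10² V.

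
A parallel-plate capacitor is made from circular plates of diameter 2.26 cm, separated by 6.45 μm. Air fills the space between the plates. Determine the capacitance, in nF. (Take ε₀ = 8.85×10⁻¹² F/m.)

C ≈ 0.550 nF

A = π(2.26/2 cm)² = 4.01×10⁻⁴ m².
C = ε₀A/d = 8.85×10⁻¹² × 4.01×10⁻⁴ / 6.45×10⁻⁶ = 5.50×10⁻¹⁰ F.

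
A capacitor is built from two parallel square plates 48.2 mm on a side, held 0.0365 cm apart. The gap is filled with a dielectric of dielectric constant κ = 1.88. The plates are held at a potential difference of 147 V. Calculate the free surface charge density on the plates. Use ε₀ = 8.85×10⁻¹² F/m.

σ ≈ 0.670 nC/cm²

A = (48.2 mm)² = 2.32×10⁻³ m².
C = κε₀A/d = 1.88 × 8.85×10⁻¹² × 2.32×10⁻³ / 3.65×10⁻⁴ = 1.06×10⁻¹⁰ F.
σ = Q/A = CV/A = 1.06×10⁻¹⁰ × 147 / 2.32×10⁻³ = 6.70×10⁻⁶ C/m².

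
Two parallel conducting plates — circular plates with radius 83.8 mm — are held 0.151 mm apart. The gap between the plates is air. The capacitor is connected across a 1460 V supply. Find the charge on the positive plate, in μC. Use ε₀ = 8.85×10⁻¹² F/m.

A = π(83.8 mm)² = 2.21×10⁻² m².
C = ε₀A/d = 8.85×10⁻¹² × 2.21×10⁻² / 1.51×10⁻⁴ = 1.29×10⁻⁹ F.
Q = CV = 1.29×10⁻⁹ × 1460 = 1.89×10⁻⁶ C.

1.89 μC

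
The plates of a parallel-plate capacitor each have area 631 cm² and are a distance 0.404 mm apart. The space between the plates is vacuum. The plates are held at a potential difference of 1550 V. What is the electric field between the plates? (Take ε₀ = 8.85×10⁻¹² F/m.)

3.84 MV/m

E = V/d = 1550 / 4.04×10⁻⁴ = 3.84×10⁶ V/m.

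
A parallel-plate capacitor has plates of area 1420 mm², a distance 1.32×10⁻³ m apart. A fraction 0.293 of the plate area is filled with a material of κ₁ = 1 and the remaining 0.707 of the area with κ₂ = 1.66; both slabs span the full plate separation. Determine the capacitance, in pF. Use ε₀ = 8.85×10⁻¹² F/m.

A = 1420 mm² = 1.42×10⁻³ m².
Side-by-side slabs ⇒ two capacitors in parallel, each spanning the full gap.
C₁ = κ₁ε₀A₁/d = 1.00 × 8.85×10⁻¹² × 4.16×10⁻⁴ / 1.32×10⁻³ = 2.79×10⁻¹² F.
C₂ = κ₂ε₀A₂/d = 1.66 × 8.85×10⁻¹² × 1.00×10⁻³ / 1.32×10⁻³ = 1.12×10⁻¹¹ F.
C = C₁ + C₂ = 1.40×10⁻¹¹ F.

14.0 pF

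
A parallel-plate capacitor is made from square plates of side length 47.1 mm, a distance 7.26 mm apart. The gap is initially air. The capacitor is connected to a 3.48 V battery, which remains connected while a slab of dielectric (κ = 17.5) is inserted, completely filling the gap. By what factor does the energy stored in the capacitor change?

Battery connected ⇒ V is held fixed.
C₂ = 17.5 C₁ and U = ½CV², so U₂/U₁ = C₂/C₁ = 17.5.

U₂/U₁ ≈ 17.5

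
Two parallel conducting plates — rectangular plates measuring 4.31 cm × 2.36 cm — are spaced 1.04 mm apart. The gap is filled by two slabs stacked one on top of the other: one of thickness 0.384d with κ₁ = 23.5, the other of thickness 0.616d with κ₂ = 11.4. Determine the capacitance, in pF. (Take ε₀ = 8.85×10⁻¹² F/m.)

123 pF

A = 4.31 × 2.36 cm² = 1.02×10⁻³ m².
Stacked slabs ⇒ two capacitors in series, each with the full plate area.
C₁ = κ₁ε₀A/d₁ = 23.5 × 8.85×10⁻¹² × 1.02×10⁻³ / 3.99×10⁻⁴ = 5.30×10⁻¹⁰ F.
C₂ = κ₂ε₀A/d₂ = 11.4 × 8.85×10⁻¹² × 1.02×10⁻³ / 6.41×10⁻⁴ = 1.60×10⁻¹⁰ F.
C = (1/C₁ + 1/C₂)⁻¹ = 1.23×10⁻¹⁰ F.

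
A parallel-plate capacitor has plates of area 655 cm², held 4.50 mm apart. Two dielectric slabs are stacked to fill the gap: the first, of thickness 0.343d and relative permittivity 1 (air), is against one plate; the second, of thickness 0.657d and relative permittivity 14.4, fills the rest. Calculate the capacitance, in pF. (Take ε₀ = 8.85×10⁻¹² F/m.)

A = 655 cm² = 6.55×10⁻² m².
Stacked slabs ⇒ two capacitors in series, each with the full plate area.
C₁ = κ₁ε₀A/d₁ = 1.00 × 8.85×10⁻¹² × 6.55×10⁻² / 1.54×10⁻³ = 3.76×10⁻¹⁰ F.
C₂ = κ₂ε₀A/d₂ = 14.4 × 8.85×10⁻¹² × 6.55×10⁻² / 2.96×10⁻³ = 2.82×10⁻⁹ F.
C = (1/C₁ + 1/C₂)⁻¹ = 3.31×10⁻¹⁰ F.

C ≈ 331 pF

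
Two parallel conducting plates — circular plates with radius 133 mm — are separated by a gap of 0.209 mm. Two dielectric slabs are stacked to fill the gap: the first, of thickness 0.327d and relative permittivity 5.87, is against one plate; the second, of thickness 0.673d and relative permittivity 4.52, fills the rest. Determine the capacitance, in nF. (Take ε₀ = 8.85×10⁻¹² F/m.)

A = π(133 mm)² = 5.56×10⁻² m².
Stacked slabs ⇒ two capacitors in series, each with the full plate area.
C₁ = κ₁ε₀A/d₁ = 5.87 × 8.85×10⁻¹² × 5.56×10⁻² / 6.83×10⁻⁵ = 4.22×10⁻⁸ F.
C₂ = κ₂ε₀A/d₂ = 4.52 × 8.85×10⁻¹² × 5.56×10⁻² / 1.41×10⁻⁴ = 1.58×10⁻⁸ F.
C = (1/C₁ + 1/C₂)⁻¹ = 1.15×10⁻⁸ F.

C ≈ 11.5 nF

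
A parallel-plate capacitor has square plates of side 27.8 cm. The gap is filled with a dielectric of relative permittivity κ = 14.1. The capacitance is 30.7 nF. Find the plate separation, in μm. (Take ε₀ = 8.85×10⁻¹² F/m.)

A = (27.8 cm)² = 7.73×10⁻² m².
d = κε₀A/C = 14.1 × 8.85×10⁻¹² × 7.73×10⁻² / 3.07×10⁻⁸ = 3.14×10⁻⁴ m.

314 μm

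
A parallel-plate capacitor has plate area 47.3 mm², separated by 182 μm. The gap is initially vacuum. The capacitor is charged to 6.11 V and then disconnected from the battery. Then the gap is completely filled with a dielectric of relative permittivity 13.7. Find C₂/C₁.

C = κε₀A/d scales with κ, so C₂/C₁ = κ = 13.7.

C₂/C₁ ≈ 13.7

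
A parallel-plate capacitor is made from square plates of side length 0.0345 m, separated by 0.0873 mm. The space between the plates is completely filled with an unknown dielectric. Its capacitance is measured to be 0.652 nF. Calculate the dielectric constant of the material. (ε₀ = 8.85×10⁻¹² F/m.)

5.40

A = (0.0345 m)² = 1.19×10⁻³ m².
κ = Cd/(ε₀A) = 6.52×10⁻¹⁰ × 8.73×10⁻⁵ / (8.85×10⁻¹² × 1.19×10⁻³) = 5.40.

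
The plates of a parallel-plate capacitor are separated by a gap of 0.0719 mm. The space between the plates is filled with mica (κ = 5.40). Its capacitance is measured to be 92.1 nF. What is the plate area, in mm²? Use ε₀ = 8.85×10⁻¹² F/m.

1.39×10⁵ mm²

A = Cd/(κε₀) = 9.21×10⁻⁸ × 7.19×10⁻⁵ / (5.40 × 8.85×10⁻¹²) = 0.139 m².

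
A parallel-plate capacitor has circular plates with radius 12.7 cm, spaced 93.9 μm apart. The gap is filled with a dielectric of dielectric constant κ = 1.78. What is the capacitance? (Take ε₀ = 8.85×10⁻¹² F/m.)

A = π(12.7 cm)² = 5.07×10⁻² m².
C = κε₀A/d = 1.78 × 8.85×10⁻¹² × 5.07×10⁻² / 9.39×10⁻⁵ = 8.50×10⁻⁹ F.

8.50 nF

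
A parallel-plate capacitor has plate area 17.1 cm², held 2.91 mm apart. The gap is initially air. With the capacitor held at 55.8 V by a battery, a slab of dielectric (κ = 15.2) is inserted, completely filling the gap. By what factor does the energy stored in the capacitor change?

Battery connected ⇒ V is held fixed.
C₂ = 15.2 C₁ and U = ½CV², so U₂/U₁ = C₂/C₁ = 15.2.

U₂/U₁ ≈ 15.2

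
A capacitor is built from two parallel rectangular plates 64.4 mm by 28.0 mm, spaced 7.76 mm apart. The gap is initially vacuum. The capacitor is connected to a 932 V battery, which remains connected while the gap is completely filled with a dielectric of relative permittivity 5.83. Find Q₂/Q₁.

5.83

Battery connected ⇒ V is held fixed.
C₂ = 5.83 C₁ and Q = CV, so Q₂/Q₁ = C₂/C₁ = 5.83.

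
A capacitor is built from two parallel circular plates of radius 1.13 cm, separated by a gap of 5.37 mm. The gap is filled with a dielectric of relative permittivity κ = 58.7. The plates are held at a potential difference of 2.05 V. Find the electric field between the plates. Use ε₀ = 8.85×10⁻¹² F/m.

E ≈ 382 V/m

E = V/d = 2.05 / 5.37×10⁻³ = 3.82×10² V/m.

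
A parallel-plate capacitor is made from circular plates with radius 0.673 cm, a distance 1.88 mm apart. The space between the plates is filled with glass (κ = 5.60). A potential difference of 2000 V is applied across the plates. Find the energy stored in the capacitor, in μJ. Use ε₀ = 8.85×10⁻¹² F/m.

7.50 μJ

A = π(0.673 cm)² = 1.42×10⁻⁴ m².
C = κε₀A/d = 5.60 × 8.85×10⁻¹² × 1.42×10⁻⁴ / 1.88×10⁻³ = 3.75×10⁻¹² F.
U = ½CV² = ½ × 3.75×10⁻¹² × (2000)² = 7.50×10⁻⁶ J.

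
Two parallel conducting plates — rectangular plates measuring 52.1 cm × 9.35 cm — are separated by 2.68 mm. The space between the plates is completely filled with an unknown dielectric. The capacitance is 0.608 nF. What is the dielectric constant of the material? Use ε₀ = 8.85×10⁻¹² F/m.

κ ≈ 3.78

A = 52.1 × 9.35 cm² = 4.87×10⁻² m².
κ = Cd/(ε₀A) = 6.08×10⁻¹⁰ × 2.68×10⁻³ / (8.85×10⁻¹² × 4.87×10⁻²) = 3.78.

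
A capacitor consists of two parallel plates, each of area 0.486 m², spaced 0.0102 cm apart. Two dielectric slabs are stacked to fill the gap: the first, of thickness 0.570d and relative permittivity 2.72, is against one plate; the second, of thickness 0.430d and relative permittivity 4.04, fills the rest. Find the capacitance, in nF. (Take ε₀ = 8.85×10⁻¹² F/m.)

Stacked slabs ⇒ two capacitors in series, each with the full plate area.
C₁ = κ₁ε₀A/d₁ = 2.72 × 8.85×10⁻¹² × 0.486 / 5.81×10⁻⁵ = 2.01×10⁻⁷ F.
C₂ = κ₂ε₀A/d₂ = 4.04 × 8.85×10⁻¹² × 0.486 / 4.39×10⁻⁵ = 3.96×10⁻⁷ F.
C = (1/C₁ + 1/C₂)⁻¹ = 1.33×10⁻⁷ F.

C ≈ 133 nF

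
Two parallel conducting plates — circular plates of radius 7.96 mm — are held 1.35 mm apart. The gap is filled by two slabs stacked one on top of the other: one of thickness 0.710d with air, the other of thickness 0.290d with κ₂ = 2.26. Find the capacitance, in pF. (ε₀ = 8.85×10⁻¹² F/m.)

A = π(7.96 mm)² = 1.99×10⁻⁴ m².
Stacked slabs ⇒ two capacitors in series, each with the full plate area.
C₁ = κ₁ε₀A/d₁ = 1.00 × 8.85×10⁻¹² × 1.99×10⁻⁴ / 9.58×10⁻⁴ = 1.84×10⁻¹² F.
C₂ = κ₂ε₀A/d₂ = 2.26 × 8.85×10⁻¹² × 1.99×10⁻⁴ / 3.92×10⁻⁴ = 1.02×10⁻¹¹ F.
C = (1/C₁ + 1/C₂)⁻¹ = 1.56×10⁻¹² F.

1.56 pF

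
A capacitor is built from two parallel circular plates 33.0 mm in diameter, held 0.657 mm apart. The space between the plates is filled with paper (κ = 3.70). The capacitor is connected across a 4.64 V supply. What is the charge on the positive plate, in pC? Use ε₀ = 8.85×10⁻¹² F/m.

A = π(33.0/2 mm)² = 8.55×10⁻⁴ m².
C = κε₀A/d = 3.70 × 8.85×10⁻¹² × 8.55×10⁻⁴ / 6.57×10⁻⁴ = 4.26×10⁻¹¹ F.
Q = CV = 4.26×10⁻¹¹ × 4.64 = 1.98×10⁻¹⁰ C.

Q ≈ 198 pC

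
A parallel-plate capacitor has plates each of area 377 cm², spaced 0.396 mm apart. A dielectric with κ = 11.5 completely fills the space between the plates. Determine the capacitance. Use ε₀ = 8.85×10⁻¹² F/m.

A = 377 cm² = 3.77×10⁻² m².
C = κε₀A/d = 11.5 × 8.85×10⁻¹² × 3.77×10⁻² / 3.96×10⁻⁴ = 9.69×10⁻⁹ F.

9.69 nF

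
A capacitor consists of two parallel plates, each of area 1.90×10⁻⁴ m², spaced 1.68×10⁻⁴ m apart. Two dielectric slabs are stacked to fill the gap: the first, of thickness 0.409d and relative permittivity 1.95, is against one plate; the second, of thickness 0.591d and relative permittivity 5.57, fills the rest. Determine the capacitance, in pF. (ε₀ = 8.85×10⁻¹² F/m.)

C ≈ 31.7 pF

Stacked slabs ⇒ two capacitors in series, each with the full plate area.
C₁ = κ₁ε₀A/d₁ = 1.95 × 8.85×10⁻¹² × 1.90×10⁻⁴ / 6.87×10⁻⁵ = 4.77×10⁻¹¹ F.
C₂ = κ₂ε₀A/d₂ = 5.57 × 8.85×10⁻¹² × 1.90×10⁻⁴ / 9.93×10⁻⁵ = 9.43×10⁻¹¹ F.
C = (1/C₁ + 1/C₂)⁻¹ = 3.17×10⁻¹¹ F.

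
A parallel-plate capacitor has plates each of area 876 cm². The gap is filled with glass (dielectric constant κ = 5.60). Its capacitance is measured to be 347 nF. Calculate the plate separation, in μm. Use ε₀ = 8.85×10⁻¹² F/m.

d ≈ 12.5 μm

A = 876 cm² = 8.76×10⁻² m².
d = κε₀A/C = 5.60 × 8.85×10⁻¹² × 8.76×10⁻² / 3.47×10⁻⁷ = 1.25×10⁻⁵ m.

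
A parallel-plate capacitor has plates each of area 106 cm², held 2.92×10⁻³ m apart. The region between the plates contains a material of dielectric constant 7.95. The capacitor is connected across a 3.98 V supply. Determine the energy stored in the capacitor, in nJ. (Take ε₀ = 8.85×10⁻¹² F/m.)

A = 106 cm² = 1.06×10⁻² m².
C = κε₀A/d = 7.95 × 8.85×10⁻¹² × 1.06×10⁻² / 2.92×10⁻³ = 2.55×10⁻¹⁰ F.
U = ½CV² = ½ × 2.55×10⁻¹⁰ × (3.98)² = 2.02×10⁻⁹ J.

2.02 nJ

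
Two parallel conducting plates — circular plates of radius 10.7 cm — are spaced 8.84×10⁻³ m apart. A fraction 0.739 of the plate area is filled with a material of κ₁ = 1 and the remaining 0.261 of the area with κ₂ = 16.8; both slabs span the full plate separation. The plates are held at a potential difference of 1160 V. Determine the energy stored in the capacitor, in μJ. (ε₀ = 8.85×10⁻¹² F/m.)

A = π(10.7 cm)² = 3.60×10⁻² m².
Side-by-side slabs ⇒ two capacitors in parallel, each spanning the full gap.
C₁ = κ₁ε₀A₁/d = 1.00 × 8.85×10⁻¹² × 2.66×10⁻² / 8.84×10⁻³ = 2.66×10⁻¹¹ F.
C₂ = κ₂ε₀A₂/d = 16.8 × 8.85×10⁻¹² × 9.39×10⁻³ / 8.84×10⁻³ = 1.58×10⁻¹⁰ F.
C = C₁ + C₂ = 1.85×10⁻¹⁰ F.
U = ½CV² = ½ × 1.85×10⁻¹⁰ × (1160)² = 1.24×10⁻⁴ J.

124 μJ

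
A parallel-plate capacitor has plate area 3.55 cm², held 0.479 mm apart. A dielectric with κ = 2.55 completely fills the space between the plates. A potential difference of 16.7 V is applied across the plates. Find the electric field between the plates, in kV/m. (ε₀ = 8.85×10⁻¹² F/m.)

E = V/d = 16.7 / 4.79×10⁻⁴ = 3.49×10⁴ V/m.

E ≈ 34.9 kV/m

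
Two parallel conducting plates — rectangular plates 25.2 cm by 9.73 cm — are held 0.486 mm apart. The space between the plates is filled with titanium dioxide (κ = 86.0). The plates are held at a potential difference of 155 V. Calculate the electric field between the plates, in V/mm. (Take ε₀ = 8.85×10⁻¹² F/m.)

319 V/mm

E = V/d = 155 / 4.86×10⁻⁴ = 3.19×10⁵ V/m.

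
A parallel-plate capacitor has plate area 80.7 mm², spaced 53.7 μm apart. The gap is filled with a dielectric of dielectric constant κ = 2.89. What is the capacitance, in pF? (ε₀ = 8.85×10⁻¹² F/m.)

A = 80.7 mm² = 8.07×10⁻⁵ m².
C = κε₀A/d = 2.89 × 8.85×10⁻¹² × 8.07×10⁻⁵ / 5.37×10⁻⁵ = 3.84×10⁻¹¹ F.

38.4 pF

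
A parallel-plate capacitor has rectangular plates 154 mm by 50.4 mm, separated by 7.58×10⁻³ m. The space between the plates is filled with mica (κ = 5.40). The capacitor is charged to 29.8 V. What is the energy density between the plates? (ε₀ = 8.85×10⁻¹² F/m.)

u ≈ 369 μJ/m³

E = V/d = 29.8 / 7.58×10⁻³ = 3.93×10³ V/m.
u = ½κε₀E² = ½ × 5.40 × 8.85×10⁻¹² × (3.93×10³)² = 3.69×10⁻⁴ J/m³.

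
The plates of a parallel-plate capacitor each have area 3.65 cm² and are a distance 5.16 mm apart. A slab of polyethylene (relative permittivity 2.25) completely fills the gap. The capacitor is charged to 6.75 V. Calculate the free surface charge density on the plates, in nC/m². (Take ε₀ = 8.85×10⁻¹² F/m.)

σ ≈ 26.0 nC/m²

A = 3.65 cm² = 3.65×10⁻⁴ m².
C = κε₀A/d = 2.25 × 8.85×10⁻¹² × 3.65×10⁻⁴ / 5.16×10⁻³ = 1.41×10⁻¹² F.
σ = Q/A = CV/A = 1.41×10⁻¹² × 6.75 / 3.65×10⁻⁴ = 2.60×10⁻⁸ C/m².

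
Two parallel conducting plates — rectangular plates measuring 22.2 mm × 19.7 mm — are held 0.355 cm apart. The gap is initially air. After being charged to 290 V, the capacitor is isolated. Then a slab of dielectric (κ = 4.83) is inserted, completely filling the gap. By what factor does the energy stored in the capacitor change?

U₂/U₁ ≈ 0.207

Isolated ⇒ Q is held fixed.
C₂ = 4.83 C₁ and U = Q²/(2C), so U₂/U₁ = C₁/C₂ = 0.207.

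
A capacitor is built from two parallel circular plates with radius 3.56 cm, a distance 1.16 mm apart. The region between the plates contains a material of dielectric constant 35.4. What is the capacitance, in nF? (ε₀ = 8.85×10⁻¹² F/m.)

A = π(3.56 cm)² = 3.98×10⁻³ m².
C = κε₀A/d = 35.4 × 8.85×10⁻¹² × 3.98×10⁻³ / 1.16×10⁻³ = 1.08×10⁻⁹ F.

1.08 nF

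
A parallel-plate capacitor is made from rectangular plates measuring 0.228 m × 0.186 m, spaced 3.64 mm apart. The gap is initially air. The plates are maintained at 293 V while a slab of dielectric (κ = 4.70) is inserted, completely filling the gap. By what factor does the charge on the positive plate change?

Battery connected ⇒ V is held fixed.
C₂ = 4.70 C₁ and Q = CV, so Q₂/Q₁ = C₂/C₁ = 4.70.

Q₂/Q₁ ≈ 4.70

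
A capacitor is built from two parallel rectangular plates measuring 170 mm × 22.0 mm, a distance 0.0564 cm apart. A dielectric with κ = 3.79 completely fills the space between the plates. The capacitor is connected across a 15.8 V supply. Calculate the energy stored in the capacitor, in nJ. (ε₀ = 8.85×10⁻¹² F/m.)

A = 170 × 22.0 mm² = 3.74×10⁻³ m².
C = κε₀A/d = 3.79 × 8.85×10⁻¹² × 3.74×10⁻³ / 5.64×10⁻⁴ = 2.22×10⁻¹⁰ F.
U = ½CV² = ½ × 2.22×10⁻¹⁰ × (15.8)² = 2.78×10⁻⁸ J.

27.8 nJ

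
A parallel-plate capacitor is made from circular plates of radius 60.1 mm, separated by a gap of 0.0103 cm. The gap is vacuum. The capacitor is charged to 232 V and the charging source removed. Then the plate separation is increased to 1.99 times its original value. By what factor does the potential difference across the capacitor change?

Isolated ⇒ Q is held fixed.
C₂ = 0.503 C₁ and V = Q/C, so V₂/V₁ = C₁/C₂ = 1.99.

V₂/V₁ ≈ 1.99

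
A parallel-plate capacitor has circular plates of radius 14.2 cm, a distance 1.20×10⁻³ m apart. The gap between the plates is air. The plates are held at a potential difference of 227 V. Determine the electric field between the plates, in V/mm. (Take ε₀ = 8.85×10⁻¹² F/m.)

E = V/d = 227 / 1.20×10⁻³ = 1.89×10⁵ V/m.

E ≈ 189 V/mm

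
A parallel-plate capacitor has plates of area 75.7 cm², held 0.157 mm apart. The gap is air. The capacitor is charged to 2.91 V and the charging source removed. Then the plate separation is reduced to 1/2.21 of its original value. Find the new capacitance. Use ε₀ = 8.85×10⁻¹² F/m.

A = 75.7 cm² = 7.57×10⁻³ m².
Initially C₁ = ε₀A/d = 8.85×10⁻¹² × 7.57×10⁻³ / 1.57×10⁻⁴ = 4.27×10⁻¹⁰ F.
C = ε₀A/d scales as 1/d, so C₂/C₁ = d₁/d₂ = 2.21.
C₂ = 2.21 × 4.27×10⁻¹⁰ = 9.43×10⁻¹⁰ F.

C ≈ 0.943 nF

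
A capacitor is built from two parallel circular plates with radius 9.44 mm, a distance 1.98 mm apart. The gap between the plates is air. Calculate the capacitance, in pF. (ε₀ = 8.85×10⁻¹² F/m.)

A = π(9.44 mm)² = 2.80×10⁻⁴ m².
C = ε₀A/d = 8.85×10⁻¹² × 2.80×10⁻⁴ / 1.98×10⁻³ = 1.25×10⁻¹² F.

C ≈ 1.25 pF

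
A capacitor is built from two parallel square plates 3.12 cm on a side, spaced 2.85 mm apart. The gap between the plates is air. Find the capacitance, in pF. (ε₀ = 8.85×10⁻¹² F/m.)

C ≈ 3.02 pF

A = (3.12 cm)² = 9.73×10⁻⁴ m².
C = ε₀A/d = 8.85×10⁻¹² × 9.73×10⁻⁴ / 2.85×10⁻³ = 3.02×10⁻¹² F.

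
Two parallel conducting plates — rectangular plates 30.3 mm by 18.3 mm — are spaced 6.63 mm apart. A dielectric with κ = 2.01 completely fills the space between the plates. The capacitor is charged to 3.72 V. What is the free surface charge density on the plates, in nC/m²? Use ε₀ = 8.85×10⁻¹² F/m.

σ ≈ 9.98 nC/m²

A = 30.3 × 18.3 mm² = 5.54×10⁻⁴ m².
C = κε₀A/d = 2.01 × 8.85×10⁻¹² × 5.54×10⁻⁴ / 6.63×10⁻³ = 1.49×10⁻¹² F.
σ = Q/A = CV/A = 1.49×10⁻¹² × 3.72 / 5.54×10⁻⁴ = 9.98×10⁻⁹ C/m².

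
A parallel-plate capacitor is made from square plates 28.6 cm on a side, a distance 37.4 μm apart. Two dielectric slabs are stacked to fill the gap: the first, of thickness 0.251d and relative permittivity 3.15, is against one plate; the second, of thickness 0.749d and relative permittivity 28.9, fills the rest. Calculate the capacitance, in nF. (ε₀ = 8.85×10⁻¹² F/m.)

183 nF

A = (28.6 cm)² = 8.18×10⁻² m².
Stacked slabs ⇒ two capacitors in series, each with the full plate area.
C₁ = κ₁ε₀A/d₁ = 3.15 × 8.85×10⁻¹² × 8.18×10⁻² / 9.39×10⁻⁶ = 2.43×10⁻⁷ F.
C₂ = κ₂ε₀A/d₂ = 28.9 × 8.85×10⁻¹² × 8.18×10⁻² / 2.80×10⁻⁵ = 7.47×10⁻⁷ F.
C = (1/C₁ + 1/C₂)⁻¹ = 1.83×10⁻⁷ F.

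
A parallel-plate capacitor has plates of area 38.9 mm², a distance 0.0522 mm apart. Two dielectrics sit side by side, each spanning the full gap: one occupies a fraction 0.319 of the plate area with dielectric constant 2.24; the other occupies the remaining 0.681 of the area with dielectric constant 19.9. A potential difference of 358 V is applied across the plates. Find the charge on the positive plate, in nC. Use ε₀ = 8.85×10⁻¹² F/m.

33.7 nC

A = 38.9 mm² = 3.89×10⁻⁵ m².
Side-by-side slabs ⇒ two capacitors in parallel, each spanning the full gap.
C₁ = κ₁ε₀A₁/d = 2.24 × 8.85×10⁻¹² × 1.24×10⁻⁵ / 5.22×10⁻⁵ = 4.71×10⁻¹² F.
C₂ = κ₂ε₀A₂/d = 19.9 × 8.85×10⁻¹² × 2.65×10⁻⁵ / 5.22×10⁻⁵ = 8.94×10⁻¹¹ F.
C = C₁ + C₂ = 9.41×10⁻¹¹ F.
Q = CV = 9.41×10⁻¹¹ × 358 = 3.37×10⁻⁸ C.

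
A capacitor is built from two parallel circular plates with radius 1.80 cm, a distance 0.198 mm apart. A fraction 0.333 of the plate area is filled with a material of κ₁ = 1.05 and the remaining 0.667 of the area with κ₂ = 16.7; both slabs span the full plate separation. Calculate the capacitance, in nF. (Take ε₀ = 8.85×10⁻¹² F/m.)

A = π(1.80 cm)² = 1.02×10⁻³ m².
Side-by-side slabs ⇒ two capacitors in parallel, each spanning the full gap.
C₁ = κ₁ε₀A₁/d = 1.05 × 8.85×10⁻¹² × 3.39×10⁻⁴ / 1.98×10⁻⁴ = 1.59×10⁻¹¹ F.
C₂ = κ₂ε₀A₂/d = 16.7 × 8.85×10⁻¹² × 6.79×10⁻⁴ / 1.98×10⁻⁴ = 5.07×10⁻¹⁰ F.
C = C₁ + C₂ = 5.23×10⁻¹⁰ F.

C ≈ 0.523 nF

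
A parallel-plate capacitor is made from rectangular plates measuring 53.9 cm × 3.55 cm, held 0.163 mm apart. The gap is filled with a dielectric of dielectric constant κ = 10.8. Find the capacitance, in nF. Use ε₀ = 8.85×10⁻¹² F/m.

11.2 nF

A = 53.9 × 3.55 cm² = 1.91×10⁻² m².
C = κε₀A/d = 10.8 × 8.85×10⁻¹² × 1.91×10⁻² / 1.63×10⁻⁴ = 1.12×10⁻⁸ F.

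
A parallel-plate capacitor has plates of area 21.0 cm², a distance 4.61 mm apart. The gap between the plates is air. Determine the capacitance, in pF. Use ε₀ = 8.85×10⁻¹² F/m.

C ≈ 4.03 pF

A = 21.0 cm² = 2.10×10⁻³ m².
C = ε₀A/d = 8.85×10⁻¹² × 2.10×10⁻³ / 4.61×10⁻³ = 4.03×10⁻¹² F.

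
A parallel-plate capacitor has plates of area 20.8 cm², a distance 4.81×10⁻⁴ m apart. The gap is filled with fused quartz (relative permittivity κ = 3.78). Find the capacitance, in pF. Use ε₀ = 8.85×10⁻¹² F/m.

C ≈ 145 pF

A = 20.8 cm² = 2.08×10⁻³ m².
C = κε₀A/d = 3.78 × 8.85×10⁻¹² × 2.08×10⁻³ / 4.81×10⁻⁴ = 1.45×10⁻¹⁰ F.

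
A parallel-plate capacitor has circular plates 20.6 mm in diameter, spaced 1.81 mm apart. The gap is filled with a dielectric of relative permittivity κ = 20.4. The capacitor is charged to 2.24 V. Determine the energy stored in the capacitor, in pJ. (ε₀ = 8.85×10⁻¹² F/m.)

83.4 pJ

A = π(20.6/2 mm)² = 3.33×10⁻⁴ m².
C = κε₀A/d = 20.4 × 8.85×10⁻¹² × 3.33×10⁻⁴ / 1.81×10⁻³ = 3.32×10⁻¹¹ F.
U = ½CV² = ½ × 3.32×10⁻¹¹ × (2.24)² = 8.34×10⁻¹¹ J.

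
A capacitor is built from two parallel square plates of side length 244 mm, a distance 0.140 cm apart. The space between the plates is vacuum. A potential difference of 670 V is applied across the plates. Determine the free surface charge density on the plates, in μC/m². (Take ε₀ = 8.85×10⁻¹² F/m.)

4.24 μC/m²

A = (244 mm)² = 5.95×10⁻² m².
C = ε₀A/d = 8.85×10⁻¹² × 5.95×10⁻² / 1.40×10⁻³ = 3.76×10⁻¹⁰ F.
σ = Q/A = CV/A = 3.76×10⁻¹⁰ × 670 / 5.95×10⁻² = 4.24×10⁻⁶ C/m².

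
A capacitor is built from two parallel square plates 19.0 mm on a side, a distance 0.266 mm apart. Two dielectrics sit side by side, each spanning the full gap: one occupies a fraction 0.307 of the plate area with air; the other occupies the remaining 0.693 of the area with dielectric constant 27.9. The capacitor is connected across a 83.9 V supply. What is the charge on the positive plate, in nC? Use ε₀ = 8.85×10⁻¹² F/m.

Q ≈ 19.8 nC

A = (19.0 mm)² = 3.61×10⁻⁴ m².
Side-by-side slabs ⇒ two capacitors in parallel, each spanning the full gap.
C₁ = κ₁ε₀A₁/d = 1.00 × 8.85×10⁻¹² × 1.11×10⁻⁴ / 2.66×10⁻⁴ = 3.69×10⁻¹² F.
C₂ = κ₂ε₀A₂/d = 27.9 × 8.85×10⁻¹² × 2.50×10⁻⁴ / 2.66×10⁻⁴ = 2.32×10⁻¹⁰ F.
C = C₁ + C₂ = 2.36×10⁻¹⁰ F.
Q = CV = 2.36×10⁻¹⁰ × 83.9 = 1.98×10⁻⁸ C.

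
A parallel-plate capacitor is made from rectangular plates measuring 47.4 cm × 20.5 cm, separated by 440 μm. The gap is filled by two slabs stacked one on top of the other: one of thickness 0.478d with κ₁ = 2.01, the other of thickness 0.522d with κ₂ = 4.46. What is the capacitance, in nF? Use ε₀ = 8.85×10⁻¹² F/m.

A = 47.4 × 20.5 cm² = 9.72×10⁻² m².
Stacked slabs ⇒ two capacitors in series, each with the full plate area.
C₁ = κ₁ε₀A/d₁ = 2.01 × 8.85×10⁻¹² × 9.72×10⁻² / 2.10×10⁻⁴ = 8.22×10⁻⁹ F.
C₂ = κ₂ε₀A/d₂ = 4.46 × 8.85×10⁻¹² × 9.72×10⁻² / 2.30×10⁻⁴ = 1.67×10⁻⁸ F.
C = (1/C₁ + 1/C₂)⁻¹ = 5.51×10⁻⁹ F.

5.51 nF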